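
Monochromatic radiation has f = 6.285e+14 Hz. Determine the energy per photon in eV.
2.5993 eV

Using E = hf:

E = hf = (6.626×10⁻³⁴ J·s)(6.285e+14 Hz)
E = 2.5993 eV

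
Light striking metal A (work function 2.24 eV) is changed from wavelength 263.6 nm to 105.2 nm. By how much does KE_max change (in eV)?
7.0821 eV

Using Einstein's equation: KE_max = hc/λ - φ

For λ₁ = 263.6 nm:
KE₁ = hc/λ₁ - φ = 4.7035 - 2.24 = 2.4635 eV

For λ₂ = 105.2 nm:
KE₂ = hc/λ₂ - φ = 11.7856 - 2.24 = 9.5456 eV

Change in KE:
ΔKE = KE₂ - KE₁ = 9.5456 - 2.4635 = 7.0821 eV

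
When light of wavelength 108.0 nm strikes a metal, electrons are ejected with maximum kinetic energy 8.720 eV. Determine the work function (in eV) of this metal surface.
2.76 eV

From Einstein's photoelectric equation: KE_max = hf - φ = hc/λ - φ

Rearranging for φ:
φ = hc/λ - KE_max

Calculate photon energy:
E_photon = hc/λ = 11.4800 eV

Therefore:
φ = 11.4800 - 8.720 = 2.76 eV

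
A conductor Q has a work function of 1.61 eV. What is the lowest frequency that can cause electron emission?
3.8930e+14 Hz

The threshold frequency is when the photon energy equals the work function:
hf₀ = φ

Solving for f₀:
f₀ = φ/h = (1.61 eV × 1.602×10⁻¹⁹ J/eV) / (6.626×10⁻³⁴ J·s)
f₀ = 3.8930e+14 Hz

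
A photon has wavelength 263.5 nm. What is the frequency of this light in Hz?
1.1377e+15 Hz

Using the wave equation: c = fλ

Solving for frequency:
f = c/λ = (3×10⁸ m/s) / (263.5×10⁻⁹ m)
f = 1.1377e+15 Hz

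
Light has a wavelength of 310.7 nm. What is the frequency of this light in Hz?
9.6489e+14 Hz

Using the wave equation: c = fλ

Solving for frequency:
f = c/λ = (3×10⁸ m/s) / (310.7×10⁻⁹ m)
f = 9.6489e+14 Hz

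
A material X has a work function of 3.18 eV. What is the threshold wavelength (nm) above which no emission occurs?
389.89 nm

The threshold wavelength is when the photon energy equals the work function:
hc/λ₀ = φ

Solving for λ₀:
λ₀ = hc/φ = (6.626×10⁻³⁴ J·s)(3×10⁸ m/s) / (3.18 eV × 1.602×10⁻¹⁹ J/eV)
λ₀ = 389.89 nm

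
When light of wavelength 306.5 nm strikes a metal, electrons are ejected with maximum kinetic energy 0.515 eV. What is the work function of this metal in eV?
3.53 eV

From Einstein's photoelectric equation: KE_max = hf - φ = hc/λ - φ

Rearranging for φ:
φ = hc/λ - KE_max

Calculate photon energy:
E_photon = hc/λ = 4.0452 eV

Therefore:
φ = 4.0452 - 0.515 = 3.53 eV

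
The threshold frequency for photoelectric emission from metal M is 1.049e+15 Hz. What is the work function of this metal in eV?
4.34 eV

At the threshold frequency, photon energy equals work function:
φ = hf₀

Calculating:
φ = (6.626×10⁻³⁴ J·s)(1.049e+15 Hz)
φ = 4.34 eV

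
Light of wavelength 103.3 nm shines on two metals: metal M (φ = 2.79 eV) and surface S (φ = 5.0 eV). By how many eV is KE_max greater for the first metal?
2.2100 eV

Using KE_max = hc/λ - φ for each metal:

Photon energy: E = hc/λ = 12.0023 eV

For metal M (φ₁ = 2.79 eV):
KE₁ = E - φ₁ = 12.0023 - 2.79 = 9.2123 eV

For surface S (φ₂ = 5.0 eV):
KE₂ = E - φ₂ = 12.0023 - 5.0 = 7.0023 eV

Difference:
ΔKE = KE₁ - KE₂ = 9.2123 - 7.0023 = 2.2100 eV

Note: The difference equals the difference in work functions: 5.0 - 2.79 = 2.21 eV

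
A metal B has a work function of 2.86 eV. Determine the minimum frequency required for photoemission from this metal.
6.9154e+14 Hz

The threshold frequency is when the photon energy equals the work function:
hf₀ = φ

Solving for f₀:
f₀ = φ/h = (2.86 eV × 1.602×10⁻¹⁹ J/eV) / (6.626×10⁻³⁴ J·s)
f₀ = 6.9154e+14 Hz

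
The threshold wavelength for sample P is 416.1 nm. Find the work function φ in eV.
2.98 eV

At the threshold wavelength, photon energy equals work function:
φ = hc/λ₀

Calculating:
φ = (6.626×10⁻³⁴ J·s)(3×10⁸ m/s) / (416.1×10⁻⁹ m)
φ = 2.98 eV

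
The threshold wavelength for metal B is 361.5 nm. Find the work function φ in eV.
3.43 eV

At the threshold wavelength, photon energy equals work function:
φ = hc/λ₀

Calculating:
φ = (6.626×10⁻³⁴ J·s)(3×10⁸ m/s) / (361.5×10⁻⁹ m)
φ = 3.43 eV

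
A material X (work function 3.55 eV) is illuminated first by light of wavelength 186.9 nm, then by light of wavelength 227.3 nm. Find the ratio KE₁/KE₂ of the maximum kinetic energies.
1.6190

Using Einstein's equation: KE_max = hc/λ - φ

For λ₁ = 186.9 nm:
E₁ = hc/λ₁ = 6.6337 eV
KE₁ = E₁ - φ = 6.6337 - 3.55 = 3.0837 eV

For λ₂ = 227.3 nm:
E₂ = hc/λ₂ = 5.4547 eV
KE₂ = E₂ - φ = 5.4547 - 3.55 = 1.9047 eV

Ratio: KE₁/KE₂ = 3.0837/1.9047 = 1.6190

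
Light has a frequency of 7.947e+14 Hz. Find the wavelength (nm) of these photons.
377.24 nm

Using the wave equation: c = fλ

Solving for wavelength:
λ = c/f = (3×10⁸ m/s) / (7.947e+14 Hz)
λ = 377.24 nm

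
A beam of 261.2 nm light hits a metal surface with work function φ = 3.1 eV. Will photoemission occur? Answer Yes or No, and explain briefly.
Yes

For photoemission, the photon energy must exceed the work function.

Photon energy: E = hc/λ = 4.7467 eV
Work function: φ = 3.1 eV

Since E_photon (4.7467 eV) > φ (3.1 eV), photoemission WILL occur.
The threshold wavelength is λ₀ = hc/φ = 399.9 nm.
Since 261.2 nm < 399.9 nm, the light has sufficient energy.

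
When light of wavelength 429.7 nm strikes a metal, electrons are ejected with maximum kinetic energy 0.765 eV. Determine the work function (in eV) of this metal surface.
2.12 eV

From Einstein's photoelectric equation: KE_max = hf - φ = hc/λ - φ

Rearranging for φ:
φ = hc/λ - KE_max

Calculate photon energy:
E_photon = hc/λ = 2.8854 eV

Therefore:
φ = 2.8854 - 0.765 = 2.12 eV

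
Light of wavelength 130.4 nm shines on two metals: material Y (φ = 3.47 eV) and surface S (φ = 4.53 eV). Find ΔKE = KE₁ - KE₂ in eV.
1.0600 eV

Using KE_max = hc/λ - φ for each metal:

Photon energy: E = hc/λ = 9.5080 eV

For material Y (φ₁ = 3.47 eV):
KE₁ = E - φ₁ = 9.5080 - 3.47 = 6.0380 eV

For surface S (φ₂ = 4.53 eV):
KE₂ = E - φ₂ = 9.5080 - 4.53 = 4.9780 eV

Difference:
ΔKE = KE₁ - KE₂ = 6.0380 - 4.9780 = 1.0600 eV

Note: The difference equals the difference in work functions: 4.53 - 3.47 = 1.06 eV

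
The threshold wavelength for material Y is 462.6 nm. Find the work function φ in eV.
2.68 eV

At the threshold wavelength, photon energy equals work function:
φ = hc/λ₀

Calculating:
φ = (6.626×10⁻³⁴ J·s)(3×10⁸ m/s) / (462.6×10⁻⁹ m)
φ = 2.68 eV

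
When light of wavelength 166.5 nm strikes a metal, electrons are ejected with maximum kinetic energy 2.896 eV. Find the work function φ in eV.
4.55 eV

From Einstein's photoelectric equation: KE_max = hf - φ = hc/λ - φ

Rearranging for φ:
φ = hc/λ - KE_max

Calculate photon energy:
E_photon = hc/λ = 7.4465 eV

Therefore:
φ = 7.4465 - 2.896 = 4.55 eV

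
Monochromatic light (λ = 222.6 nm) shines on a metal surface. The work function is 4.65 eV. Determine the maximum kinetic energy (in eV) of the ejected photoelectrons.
0.9198 eV

Using Einstein's photoelectric equation: KE_max = hf - φ = hc/λ - φ

First, calculate the photon energy:
E_photon = hc/λ = (6.626×10⁻³⁴ J·s)(3×10⁸ m/s) / (222.6×10⁻⁹ m)
E_photon = 5.5698 eV

Then, the maximum kinetic energy:
KE_max = E_photon - φ = 5.5698 eV - 4.65 eV = 0.9198 eV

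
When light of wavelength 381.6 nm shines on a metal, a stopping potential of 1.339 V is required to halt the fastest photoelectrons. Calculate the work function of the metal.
1.91 eV

The stopping potential gives the maximum kinetic energy: KE_max = eV_s = 1.339 eV

From Einstein's photoelectric equation: KE_max = hc/λ - φ
Rearranging: φ = hc/λ - KE_max

Calculate photon energy:
E_photon = hc/λ = (6.626×10⁻³⁴ J·s)(3×10⁸ m/s) / (381.6×10⁻⁹ m) = 3.2491 eV

Therefore:
φ = 3.2491 - 1.339 = 1.91 eV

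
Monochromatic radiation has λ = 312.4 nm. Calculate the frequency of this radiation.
9.5964e+14 Hz

Using the wave equation: c = fλ

Solving for frequency:
f = c/λ = (3×10⁸ m/s) / (312.4×10⁻⁹ m)
f = 9.5964e+14 Hz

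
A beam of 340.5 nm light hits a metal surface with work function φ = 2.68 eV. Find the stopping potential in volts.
0.9612 V

The stopping potential V_s satisfies: eV_s = KE_max

First, find KE_max using Einstein's equation:
E_photon = hc/λ = 3.6412 eV
KE_max = E_photon - φ = 3.6412 - 2.68 = 0.9612 eV

Since eV_s = KE_max:
V_s = KE_max/e = 0.9612 V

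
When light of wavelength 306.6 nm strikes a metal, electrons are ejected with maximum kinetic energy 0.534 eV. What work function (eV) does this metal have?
3.51 eV

From Einstein's photoelectric equation: KE_max = hf - φ = hc/λ - φ

Rearranging for φ:
φ = hc/λ - KE_max

Calculate photon energy:
E_photon = hc/λ = 4.0438 eV

Therefore:
φ = 4.0438 - 0.534 = 3.51 eV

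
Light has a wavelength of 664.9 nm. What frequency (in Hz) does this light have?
4.5088e+14 Hz

Using the wave equation: c = fλ

Solving for frequency:
f = c/λ = (3×10⁸ m/s) / (664.9×10⁻⁹ m)
f = 4.5088e+14 Hz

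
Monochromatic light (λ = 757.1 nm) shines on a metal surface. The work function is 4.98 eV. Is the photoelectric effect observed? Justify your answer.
No

For photoemission, the photon energy must exceed the work function.

Photon energy: E = hc/λ = 1.6376 eV
Work function: φ = 4.98 eV

Since E_photon (1.6376 eV) < φ (4.98 eV), photoemission will NOT occur.
The threshold wavelength is λ₀ = hc/φ = 249.0 nm.
Since 757.1 nm > 249.0 nm, the photons lack sufficient energy.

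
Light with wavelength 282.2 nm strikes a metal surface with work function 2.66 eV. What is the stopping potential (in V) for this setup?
1.7335 V

The stopping potential V_s satisfies: eV_s = KE_max

First, find KE_max using Einstein's equation:
E_photon = hc/λ = 4.3935 eV
KE_max = E_photon - φ = 4.3935 - 2.66 = 1.7335 eV

Since eV_s = KE_max:
V_s = KE_max/e = 1.7335 V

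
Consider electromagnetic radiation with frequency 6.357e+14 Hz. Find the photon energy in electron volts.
2.6290 eV

Using E = hf:

E = hf = (6.626×10⁻³⁴ J·s)(6.357e+14 Hz)
E = 2.6290 eV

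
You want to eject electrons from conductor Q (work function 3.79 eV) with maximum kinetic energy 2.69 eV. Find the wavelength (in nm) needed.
191.33 nm

From Einstein's equation: KE_max = hc/λ - φ

Rearranging for λ:
hc/λ = KE_max + φ
λ = hc/(KE_max + φ)

Required photon energy:
E_photon = KE_max + φ = 2.69 + 3.79 = 6.48 eV

Required wavelength:
λ = hc/E_photon = (6.626×10⁻³⁴)(3×10⁸) / (6.48 × 1.602×10⁻¹⁹)
λ = 191.33 nm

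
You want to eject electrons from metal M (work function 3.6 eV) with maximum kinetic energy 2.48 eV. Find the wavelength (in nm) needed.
203.92 nm

From Einstein's equation: KE_max = hc/λ - φ

Rearranging for λ:
hc/λ = KE_max + φ
λ = hc/(KE_max + φ)

Required photon energy:
E_photon = KE_max + φ = 2.48 + 3.6 = 6.08 eV

Required wavelength:
λ = hc/E_photon = (6.626×10⁻³⁴)(3×10⁸) / (6.08 × 1.602×10⁻¹⁹)
λ = 203.92 nm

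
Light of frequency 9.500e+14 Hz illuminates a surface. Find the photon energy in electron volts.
3.9289 eV

Using E = hf:

E = hf = (6.626×10⁻³⁴ J·s)(9.500e+14 Hz)
E = 3.9289 eV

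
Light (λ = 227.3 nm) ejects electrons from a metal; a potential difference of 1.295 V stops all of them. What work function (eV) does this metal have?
4.16 eV

The stopping potential gives the maximum kinetic energy: KE_max = eV_s = 1.295 eV

From Einstein's photoelectric equation: KE_max = hc/λ - φ
Rearranging: φ = hc/λ - KE_max

Calculate photon energy:
E_photon = hc/λ = (6.626×10⁻³⁴ J·s)(3×10⁸ m/s) / (227.3×10⁻⁹ m) = 5.4547 eV

Therefore:
φ = 5.4547 - 1.295 = 4.16 eV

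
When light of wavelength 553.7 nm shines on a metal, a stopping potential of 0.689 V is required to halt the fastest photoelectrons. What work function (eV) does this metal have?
1.55 eV

The stopping potential gives the maximum kinetic energy: KE_max = eV_s = 0.689 eV

From Einstein's photoelectric equation: KE_max = hc/λ - φ
Rearranging: φ = hc/λ - KE_max

Calculate photon energy:
E_photon = hc/λ = (6.626×10⁻³⁴ J·s)(3×10⁸ m/s) / (553.7×10⁻⁹ m) = 2.2392 eV

Therefore:
φ = 2.2392 - 0.689 = 1.55 eV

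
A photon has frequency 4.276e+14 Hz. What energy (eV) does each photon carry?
1.7684 eV

Using E = hf:

E = hf = (6.626×10⁻³⁴ J·s)(4.276e+14 Hz)
E = 1.7684 eV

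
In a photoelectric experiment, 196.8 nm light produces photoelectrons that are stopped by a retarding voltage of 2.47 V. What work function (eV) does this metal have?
3.83 eV

The stopping potential gives the maximum kinetic energy: KE_max = eV_s = 2.47 eV

From Einstein's photoelectric equation: KE_max = hc/λ - φ
Rearranging: φ = hc/λ - KE_max

Calculate photon energy:
E_photon = hc/λ = (6.626×10⁻³⁴ J·s)(3×10⁸ m/s) / (196.8×10⁻⁹ m) = 6.3000 eV

Therefore:
φ = 6.3000 - 2.47 = 3.83 eV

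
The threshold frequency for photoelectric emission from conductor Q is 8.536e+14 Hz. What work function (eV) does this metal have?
3.53 eV

At the threshold frequency, photon energy equals work function:
φ = hf₀

Calculating:
φ = (6.626×10⁻³⁴ J·s)(8.536e+14 Hz)
φ = 3.53 eV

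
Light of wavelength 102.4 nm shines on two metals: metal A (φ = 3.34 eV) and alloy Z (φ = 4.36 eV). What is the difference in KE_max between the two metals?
1.0200 eV

Using KE_max = hc/λ - φ for each metal:

Photon energy: E = hc/λ = 12.1078 eV

For metal A (φ₁ = 3.34 eV):
KE₁ = E - φ₁ = 12.1078 - 3.34 = 8.7678 eV

For alloy Z (φ₂ = 4.36 eV):
KE₂ = E - φ₂ = 12.1078 - 4.36 = 7.7478 eV

Difference:
ΔKE = KE₁ - KE₂ = 8.7678 - 7.7478 = 1.0200 eV

Note: The difference equals the difference in work functions: 4.36 - 3.34 = 1.02 eV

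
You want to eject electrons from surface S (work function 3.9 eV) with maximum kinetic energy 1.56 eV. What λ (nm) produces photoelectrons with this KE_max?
227.08 nm

From Einstein's equation: KE_max = hc/λ - φ

Rearranging for λ:
hc/λ = KE_max + φ
λ = hc/(KE_max + φ)

Required photon energy:
E_photon = KE_max + φ = 1.56 + 3.9 = 5.46 eV

Required wavelength:
λ = hc/E_photon = (6.626×10⁻³⁴)(3×10⁸) / (5.46 × 1.602×10⁻¹⁹)
λ = 227.08 nm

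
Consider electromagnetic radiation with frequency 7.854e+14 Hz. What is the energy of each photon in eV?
3.2482 eV

Using E = hf:

E = hf = (6.626×10⁻³⁴ J·s)(7.854e+14 Hz)
E = 3.2482 eV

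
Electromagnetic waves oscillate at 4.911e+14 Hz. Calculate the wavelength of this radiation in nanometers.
610.45 nm

Using the wave equation: c = fλ

Solving for wavelength:
λ = c/f = (3×10⁸ m/s) / (4.911e+14 Hz)
λ = 610.45 nm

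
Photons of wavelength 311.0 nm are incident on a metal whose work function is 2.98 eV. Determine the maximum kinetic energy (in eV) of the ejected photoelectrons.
1.0066 eV

Using Einstein's photoelectric equation: KE_max = hf - φ = hc/λ - φ

First, calculate the photon energy:
E_photon = hc/λ = (6.626×10⁻³⁴ J·s)(3×10⁸ m/s) / (311.0×10⁻⁹ m)
E_photon = 3.9866 eV

Then, the maximum kinetic energy:
KE_max = E_photon - φ = 3.9866 eV - 2.98 eV = 1.0066 eV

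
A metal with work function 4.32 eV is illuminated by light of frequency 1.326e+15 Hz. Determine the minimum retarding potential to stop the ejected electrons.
1.1639 V

The stopping potential V_s satisfies: eV_s = KE_max

First, find KE_max using Einstein's equation:
E_photon = hf = (6.626×10⁻³⁴ J·s)(1.326e+15 Hz) = 5.4839 eV
KE_max = E_photon - φ = 5.4839 - 4.32 = 1.1639 eV

Since eV_s = KE_max:
V_s = KE_max/e = 1.1639 V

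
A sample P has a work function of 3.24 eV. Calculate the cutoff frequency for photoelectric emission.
7.8343e+14 Hz

The threshold frequency is when the photon energy equals the work function:
hf₀ = φ

Solving for f₀:
f₀ = φ/h = (3.24 eV × 1.602×10⁻¹⁹ J/eV) / (6.626×10⁻³⁴ J·s)
f₀ = 7.8343e+14 Hz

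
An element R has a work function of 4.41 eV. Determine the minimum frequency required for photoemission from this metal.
1.0663e+15 Hz

The threshold frequency is when the photon energy equals the work function:
hf₀ = φ

Solving for f₀:
f₀ = φ/h = (4.41 eV × 1.602×10⁻¹⁹ J/eV) / (6.626×10⁻³⁴ J·s)
f₀ = 1.0663e+15 Hz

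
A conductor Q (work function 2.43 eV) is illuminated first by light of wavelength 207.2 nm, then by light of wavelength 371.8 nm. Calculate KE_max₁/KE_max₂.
3.9281

Using Einstein's equation: KE_max = hc/λ - φ

For λ₁ = 207.2 nm:
E₁ = hc/λ₁ = 5.9838 eV
KE₁ = E₁ - φ = 5.9838 - 2.43 = 3.5538 eV

For λ₂ = 371.8 nm:
E₂ = hc/λ₂ = 3.3347 eV
KE₂ = E₂ - φ = 3.3347 - 2.43 = 0.9047 eV

Ratio: KE₁/KE₂ = 3.5538/0.9047 = 3.9281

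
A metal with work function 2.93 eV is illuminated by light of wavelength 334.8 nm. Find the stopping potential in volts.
0.7732 V

The stopping potential V_s satisfies: eV_s = KE_max

First, find KE_max using Einstein's equation:
E_photon = hc/λ = 3.7032 eV
KE_max = E_photon - φ = 3.7032 - 2.93 = 0.7732 eV

Since eV_s = KE_max:
V_s = KE_max/e = 0.7732 V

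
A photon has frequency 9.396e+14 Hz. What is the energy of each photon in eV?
3.8859 eV

Using E = hf:

E = hf = (6.626×10⁻³⁴ J·s)(9.396e+14 Hz)
E = 3.8859 eV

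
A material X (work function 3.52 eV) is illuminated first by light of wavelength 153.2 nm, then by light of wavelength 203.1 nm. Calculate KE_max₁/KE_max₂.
1.7693

Using Einstein's equation: KE_max = hc/λ - φ

For λ₁ = 153.2 nm:
E₁ = hc/λ₁ = 8.0930 eV
KE₁ = E₁ - φ = 8.0930 - 3.52 = 4.5730 eV

For λ₂ = 203.1 nm:
E₂ = hc/λ₂ = 6.1046 eV
KE₂ = E₂ - φ = 6.1046 - 3.52 = 2.5846 eV

Ratio: KE₁/KE₂ = 4.5730/2.5846 = 1.7693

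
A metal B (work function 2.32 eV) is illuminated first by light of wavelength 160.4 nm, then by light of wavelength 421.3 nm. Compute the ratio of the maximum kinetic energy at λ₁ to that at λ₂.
8.6847

Using Einstein's equation: KE_max = hc/λ - φ

For λ₁ = 160.4 nm:
E₁ = hc/λ₁ = 7.7297 eV
KE₁ = E₁ - φ = 7.7297 - 2.32 = 5.4097 eV

For λ₂ = 421.3 nm:
E₂ = hc/λ₂ = 2.9429 eV
KE₂ = E₂ - φ = 2.9429 - 2.32 = 0.6229 eV

Ratio: KE₁/KE₂ = 5.4097/0.6229 = 8.6847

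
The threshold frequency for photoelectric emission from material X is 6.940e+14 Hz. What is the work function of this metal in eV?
2.87 eV

At the threshold frequency, photon energy equals work function:
φ = hf₀

Calculating:
φ = (6.626×10⁻³⁴ J·s)(6.940e+14 Hz)
φ = 2.87 eV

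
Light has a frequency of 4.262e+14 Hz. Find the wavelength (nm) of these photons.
703.41 nm

Using the wave equation: c = fλ

Solving for wavelength:
λ = c/f = (3×10⁸ m/s) / (4.262e+14 Hz)
λ = 703.41 nm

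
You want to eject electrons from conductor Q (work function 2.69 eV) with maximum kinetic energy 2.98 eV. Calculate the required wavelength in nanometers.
218.67 nm

From Einstein's equation: KE_max = hc/λ - φ

Rearranging for λ:
hc/λ = KE_max + φ
λ = hc/(KE_max + φ)

Required photon energy:
E_photon = KE_max + φ = 2.98 + 2.69 = 5.67 eV

Required wavelength:
λ = hc/E_photon = (6.626×10⁻³⁴)(3×10⁸) / (5.67 × 1.602×10⁻¹⁹)
λ = 218.67 nm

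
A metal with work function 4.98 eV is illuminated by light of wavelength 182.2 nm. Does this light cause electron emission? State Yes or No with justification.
Yes

For photoemission, the photon energy must exceed the work function.

Photon energy: E = hc/λ = 6.8048 eV
Work function: φ = 4.98 eV

Since E_photon (6.8048 eV) > φ (4.98 eV), photoemission WILL occur.
The threshold wavelength is λ₀ = hc/φ = 249.0 nm.
Since 182.2 nm < 249.0 nm, the light has sufficient energy.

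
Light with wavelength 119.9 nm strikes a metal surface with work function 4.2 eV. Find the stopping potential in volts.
6.1406 V

The stopping potential V_s satisfies: eV_s = KE_max

First, find KE_max using Einstein's equation:
E_photon = hc/λ = 10.3406 eV
KE_max = E_photon - φ = 10.3406 - 4.2 = 6.1406 eV

Since eV_s = KE_max:
V_s = KE_max/e = 6.1406 V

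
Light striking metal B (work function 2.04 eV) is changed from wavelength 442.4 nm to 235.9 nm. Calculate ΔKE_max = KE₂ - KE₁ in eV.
2.4533 eV

Using Einstein's equation: KE_max = hc/λ - φ

For λ₁ = 442.4 nm:
KE₁ = hc/λ₁ - φ = 2.8025 - 2.04 = 0.7625 eV

For λ₂ = 235.9 nm:
KE₂ = hc/λ₂ - φ = 5.2558 - 2.04 = 3.2158 eV

Change in KE:
ΔKE = KE₂ - KE₁ = 3.2158 - 0.7625 = 2.4533 eV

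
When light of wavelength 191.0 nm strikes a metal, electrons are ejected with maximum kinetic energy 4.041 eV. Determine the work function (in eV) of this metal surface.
2.45 eV

From Einstein's photoelectric equation: KE_max = hf - φ = hc/λ - φ

Rearranging for φ:
φ = hc/λ - KE_max

Calculate photon energy:
E_photon = hc/λ = 6.4913 eV

Therefore:
φ = 6.4913 - 4.041 = 2.45 eV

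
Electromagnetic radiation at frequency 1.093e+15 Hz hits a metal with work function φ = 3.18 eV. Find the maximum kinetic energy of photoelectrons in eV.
1.3403 eV

Using Einstein's photoelectric equation: KE_max = hf - φ

First, calculate the photon energy:
E_photon = hf = (6.626×10⁻³⁴ J·s)(1.093e+15 Hz)
E_photon = 4.5203 eV

Then, the maximum kinetic energy:
KE_max = E_photon - φ = 4.5203 eV - 3.18 eV = 1.3403 eV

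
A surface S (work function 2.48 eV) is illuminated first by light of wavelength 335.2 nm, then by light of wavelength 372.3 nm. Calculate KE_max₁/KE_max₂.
1.4335

Using Einstein's equation: KE_max = hc/λ - φ

For λ₁ = 335.2 nm:
E₁ = hc/λ₁ = 3.6988 eV
KE₁ = E₁ - φ = 3.6988 - 2.48 = 1.2188 eV

For λ₂ = 372.3 nm:
E₂ = hc/λ₂ = 3.3302 eV
KE₂ = E₂ - φ = 3.3302 - 2.48 = 0.8502 eV

Ratio: KE₁/KE₂ = 1.2188/0.8502 = 1.4335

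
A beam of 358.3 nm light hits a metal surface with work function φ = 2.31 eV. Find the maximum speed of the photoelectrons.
6.3612e+05 m/s

First, find the maximum kinetic energy:
E_photon = hc/λ = 3.4603 eV
KE_max = E_photon - φ = 3.4603 - 2.31 = 1.1503 eV

Convert to Joules: KE_max = 1.1503 × 1.602×10⁻¹⁹ J = 1.8431e-19 J

Then use KE = ½mv² to find velocity:
v = √(2·KE/m) = √(2 × 1.8431e-19 J / 9.109e-31 kg)
v = 6.3612e+05 m/s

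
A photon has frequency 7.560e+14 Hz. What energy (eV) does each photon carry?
3.1266 eV

Using E = hf:

E = hf = (6.626×10⁻³⁴ J·s)(7.560e+14 Hz)
E = 3.1266 eV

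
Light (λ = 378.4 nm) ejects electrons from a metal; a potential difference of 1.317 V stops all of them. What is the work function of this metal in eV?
1.96 eV

The stopping potential gives the maximum kinetic energy: KE_max = eV_s = 1.317 eV

From Einstein's photoelectric equation: KE_max = hc/λ - φ
Rearranging: φ = hc/λ - KE_max

Calculate photon energy:
E_photon = hc/λ = (6.626×10⁻³⁴ J·s)(3×10⁸ m/s) / (378.4×10⁻⁹ m) = 3.2765 eV

Therefore:
φ = 3.2765 - 1.317 = 1.96 eV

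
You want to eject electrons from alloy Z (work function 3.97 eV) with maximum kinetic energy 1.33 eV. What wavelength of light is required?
233.93 nm

From Einstein's equation: KE_max = hc/λ - φ

Rearranging for λ:
hc/λ = KE_max + φ
λ = hc/(KE_max + φ)

Required photon energy:
E_photon = KE_max + φ = 1.33 + 3.97 = 5.30 eV

Required wavelength:
λ = hc/E_photon = (6.626×10⁻³⁴)(3×10⁸) / (5.30 × 1.602×10⁻¹⁹)
λ = 233.93 nm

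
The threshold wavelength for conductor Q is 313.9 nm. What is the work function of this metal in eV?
3.95 eV

At the threshold wavelength, photon energy equals work function:
φ = hc/λ₀

Calculating:
φ = (6.626×10⁻³⁴ J·s)(3×10⁸ m/s) / (313.9×10⁻⁹ m)
φ = 3.95 eV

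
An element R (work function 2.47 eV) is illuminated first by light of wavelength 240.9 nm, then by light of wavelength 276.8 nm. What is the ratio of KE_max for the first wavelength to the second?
1.3322

Using Einstein's equation: KE_max = hc/λ - φ

For λ₁ = 240.9 nm:
E₁ = hc/λ₁ = 5.1467 eV
KE₁ = E₁ - φ = 5.1467 - 2.47 = 2.6767 eV

For λ₂ = 276.8 nm:
E₂ = hc/λ₂ = 4.4792 eV
KE₂ = E₂ - φ = 4.4792 - 2.47 = 2.0092 eV

Ratio: KE₁/KE₂ = 2.6767/2.0092 = 1.3322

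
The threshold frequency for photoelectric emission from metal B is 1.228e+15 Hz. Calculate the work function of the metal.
5.08 eV

At the threshold frequency, photon energy equals work function:
φ = hf₀

Calculating:
φ = (6.626×10⁻³⁴ J·s)(1.228e+15 Hz)
φ = 5.08 eV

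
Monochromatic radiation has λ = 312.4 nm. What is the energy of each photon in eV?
3.9688 eV

Using E = hf = hc/λ:

E = hc/λ = (6.626×10⁻³⁴ J·s)(3×10⁸ m/s) / (312.4×10⁻⁹ m)
E = 3.9688 eV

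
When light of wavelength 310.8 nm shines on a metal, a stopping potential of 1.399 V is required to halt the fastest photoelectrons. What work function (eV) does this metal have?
2.59 eV

The stopping potential gives the maximum kinetic energy: KE_max = eV_s = 1.399 eV

From Einstein's photoelectric equation: KE_max = hc/λ - φ
Rearranging: φ = hc/λ - KE_max

Calculate photon energy:
E_photon = hc/λ = (6.626×10⁻³⁴ J·s)(3×10⁸ m/s) / (310.8×10⁻⁹ m) = 3.9892 eV

Therefore:
φ = 3.9892 - 1.399 = 2.59 eV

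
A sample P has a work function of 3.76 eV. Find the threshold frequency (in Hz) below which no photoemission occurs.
9.0916e+14 Hz

The threshold frequency is when the photon energy equals the work function:
hf₀ = φ

Solving for f₀:
f₀ = φ/h = (3.76 eV × 1.602×10⁻¹⁹ J/eV) / (6.626×10⁻³⁴ J·s)
f₀ = 9.0916e+14 Hz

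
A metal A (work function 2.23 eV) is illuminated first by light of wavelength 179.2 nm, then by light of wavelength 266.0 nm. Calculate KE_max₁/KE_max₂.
1.9287

Using Einstein's equation: KE_max = hc/λ - φ

For λ₁ = 179.2 nm:
E₁ = hc/λ₁ = 6.9188 eV
KE₁ = E₁ - φ = 6.9188 - 2.23 = 4.6888 eV

For λ₂ = 266.0 nm:
E₂ = hc/λ₂ = 4.6611 eV
KE₂ = E₂ - φ = 4.6611 - 2.23 = 2.4311 eV

Ratio: KE₁/KE₂ = 4.6888/2.4311 = 1.9287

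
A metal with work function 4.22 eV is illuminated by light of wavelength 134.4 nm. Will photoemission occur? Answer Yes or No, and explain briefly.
Yes

For photoemission, the photon energy must exceed the work function.

Photon energy: E = hc/λ = 9.2250 eV
Work function: φ = 4.22 eV

Since E_photon (9.2250 eV) > φ (4.22 eV), photoemission WILL occur.
The threshold wavelength is λ₀ = hc/φ = 293.8 nm.
Since 134.4 nm < 293.8 nm, the light has sufficient energy.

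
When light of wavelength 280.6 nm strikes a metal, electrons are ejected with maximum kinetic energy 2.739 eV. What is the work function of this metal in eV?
1.68 eV

From Einstein's photoelectric equation: KE_max = hf - φ = hc/λ - φ

Rearranging for φ:
φ = hc/λ - KE_max

Calculate photon energy:
E_photon = hc/λ = 4.4185 eV

Therefore:
φ = 4.4185 - 2.739 = 1.68 eV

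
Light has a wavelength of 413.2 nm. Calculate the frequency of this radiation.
7.2554e+14 Hz

Using the wave equation: c = fλ

Solving for frequency:
f = c/λ = (3×10⁸ m/s) / (413.2×10⁻⁹ m)
f = 7.2554e+14 Hz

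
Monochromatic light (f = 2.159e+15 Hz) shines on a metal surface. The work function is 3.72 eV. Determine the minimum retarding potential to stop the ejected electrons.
5.2089 V

The stopping potential V_s satisfies: eV_s = KE_max

First, find KE_max using Einstein's equation:
E_photon = hf = (6.626×10⁻³⁴ J·s)(2.159e+15 Hz) = 8.9289 eV
KE_max = E_photon - φ = 8.9289 - 3.72 = 5.2089 eV

Since eV_s = KE_max:
V_s = KE_max/e = 5.2089 V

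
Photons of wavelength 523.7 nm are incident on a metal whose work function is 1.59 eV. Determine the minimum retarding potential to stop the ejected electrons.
0.7775 V

The stopping potential V_s satisfies: eV_s = KE_max

First, find KE_max using Einstein's equation:
E_photon = hc/λ = 2.3675 eV
KE_max = E_photon - φ = 2.3675 - 1.59 = 0.7775 eV

Since eV_s = KE_max:
V_s = KE_max/e = 0.7775 V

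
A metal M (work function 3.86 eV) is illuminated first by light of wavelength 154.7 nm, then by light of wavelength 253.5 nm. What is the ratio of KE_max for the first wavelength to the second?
4.0300

Using Einstein's equation: KE_max = hc/λ - φ

For λ₁ = 154.7 nm:
E₁ = hc/λ₁ = 8.0145 eV
KE₁ = E₁ - φ = 8.0145 - 3.86 = 4.1545 eV

For λ₂ = 253.5 nm:
E₂ = hc/λ₂ = 4.8909 eV
KE₂ = E₂ - φ = 4.8909 - 3.86 = 1.0309 eV

Ratio: KE₁/KE₂ = 4.1545/1.0309 = 4.0300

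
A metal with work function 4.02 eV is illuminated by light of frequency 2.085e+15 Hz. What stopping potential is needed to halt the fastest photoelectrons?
4.6029 V

The stopping potential V_s satisfies: eV_s = KE_max

First, find KE_max using Einstein's equation:
E_photon = hf = (6.626×10⁻³⁴ J·s)(2.085e+15 Hz) = 8.6229 eV
KE_max = E_photon - φ = 8.6229 - 4.02 = 4.6029 eV

Since eV_s = KE_max:
V_s = KE_max/e = 4.6029 V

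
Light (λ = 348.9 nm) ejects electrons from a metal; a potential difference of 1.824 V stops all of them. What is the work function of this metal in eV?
1.73 eV

The stopping potential gives the maximum kinetic energy: KE_max = eV_s = 1.824 eV

From Einstein's photoelectric equation: KE_max = hc/λ - φ
Rearranging: φ = hc/λ - KE_max

Calculate photon energy:
E_photon = hc/λ = (6.626×10⁻³⁴ J·s)(3×10⁸ m/s) / (348.9×10⁻⁹ m) = 3.5536 eV

Therefore:
φ = 3.5536 - 1.824 = 1.73 eV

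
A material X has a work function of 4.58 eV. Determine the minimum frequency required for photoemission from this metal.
1.1074e+15 Hz

The threshold frequency is when the photon energy equals the work function:
hf₀ = φ

Solving for f₀:
f₀ = φ/h = (4.58 eV × 1.602×10⁻¹⁹ J/eV) / (6.626×10⁻³⁴ J·s)
f₀ = 1.1074e+15 Hz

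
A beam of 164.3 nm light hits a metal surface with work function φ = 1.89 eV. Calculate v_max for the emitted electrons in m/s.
1.4105e+06 m/s

First, find the maximum kinetic energy:
E_photon = hc/λ = 7.5462 eV
KE_max = E_photon - φ = 7.5462 - 1.89 = 5.6562 eV

Convert to Joules: KE_max = 5.6562 × 1.602×10⁻¹⁹ J = 9.0622e-19 J

Then use KE = ½mv² to find velocity:
v = √(2·KE/m) = √(2 × 9.0622e-19 J / 9.109e-31 kg)
v = 1.4105e+06 m/s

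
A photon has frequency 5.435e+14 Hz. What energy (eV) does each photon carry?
2.2477 eV

Using E = hf:

E = hf = (6.626×10⁻³⁴ J·s)(5.435e+14 Hz)
E = 2.2477 eV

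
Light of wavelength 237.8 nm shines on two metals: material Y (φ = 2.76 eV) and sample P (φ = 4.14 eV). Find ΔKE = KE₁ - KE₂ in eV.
1.3800 eV

Using KE_max = hc/λ - φ for each metal:

Photon energy: E = hc/λ = 5.2138 eV

For material Y (φ₁ = 2.76 eV):
KE₁ = E - φ₁ = 5.2138 - 2.76 = 2.4538 eV

For sample P (φ₂ = 4.14 eV):
KE₂ = E - φ₂ = 5.2138 - 4.14 = 1.0738 eV

Difference:
ΔKE = KE₁ - KE₂ = 2.4538 - 1.0738 = 1.3800 eV

Note: The difference equals the difference in work functions: 4.14 - 2.76 = 1.38 eV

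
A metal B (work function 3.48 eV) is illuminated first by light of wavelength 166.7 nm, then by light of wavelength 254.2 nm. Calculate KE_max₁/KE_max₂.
2.8320

Using Einstein's equation: KE_max = hc/λ - φ

For λ₁ = 166.7 nm:
E₁ = hc/λ₁ = 7.4376 eV
KE₁ = E₁ - φ = 7.4376 - 3.48 = 3.9576 eV

For λ₂ = 254.2 nm:
E₂ = hc/λ₂ = 4.8774 eV
KE₂ = E₂ - φ = 4.8774 - 3.48 = 1.3974 eV

Ratio: KE₁/KE₂ = 3.9576/1.3974 = 2.8320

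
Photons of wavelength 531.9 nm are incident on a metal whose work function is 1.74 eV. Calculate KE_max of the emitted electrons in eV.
0.5910 eV

Using Einstein's photoelectric equation: KE_max = hf - φ = hc/λ - φ

First, calculate the photon energy:
E_photon = hc/λ = (6.626×10⁻³⁴ J·s)(3×10⁸ m/s) / (531.9×10⁻⁹ m)
E_photon = 2.3310 eV

Then, the maximum kinetic energy:
KE_max = E_photon - φ = 2.3310 eV - 1.74 eV = 0.5910 eV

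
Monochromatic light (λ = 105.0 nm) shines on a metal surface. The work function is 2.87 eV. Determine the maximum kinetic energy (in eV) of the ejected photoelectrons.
8.9380 eV

Using Einstein's photoelectric equation: KE_max = hf - φ = hc/λ - φ

First, calculate the photon energy:
E_photon = hc/λ = (6.626×10⁻³⁴ J·s)(3×10⁸ m/s) / (105.0×10⁻⁹ m)
E_photon = 11.8080 eV

Then, the maximum kinetic energy:
KE_max = E_photon - φ = 11.8080 eV - 2.87 eV = 8.9380 eV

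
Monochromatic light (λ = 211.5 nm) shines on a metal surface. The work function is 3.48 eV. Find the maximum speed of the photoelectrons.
9.1540e+05 m/s

First, find the maximum kinetic energy:
E_photon = hc/λ = 5.8621 eV
KE_max = E_photon - φ = 5.8621 - 3.48 = 2.3821 eV

Convert to Joules: KE_max = 2.3821 × 1.602×10⁻¹⁹ J = 3.8166e-19 J

Then use KE = ½mv² to find velocity:
v = √(2·KE/m) = √(2 × 3.8166e-19 J / 9.109e-31 kg)
v = 9.1540e+05 m/s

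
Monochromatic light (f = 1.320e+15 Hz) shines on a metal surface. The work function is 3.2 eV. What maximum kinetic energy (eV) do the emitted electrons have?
2.2591 eV

Using Einstein's photoelectric equation: KE_max = hf - φ

First, calculate the photon energy:
E_photon = hf = (6.626×10⁻³⁴ J·s)(1.320e+15 Hz)
E_photon = 5.4591 eV

Then, the maximum kinetic energy:
KE_max = E_photon - φ = 5.4591 eV - 3.2 eV = 2.2591 eV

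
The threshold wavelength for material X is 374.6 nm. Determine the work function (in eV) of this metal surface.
3.31 eV

At the threshold wavelength, photon energy equals work function:
φ = hc/λ₀

Calculating:
φ = (6.626×10⁻³⁴ J·s)(3×10⁸ m/s) / (374.6×10⁻⁹ m)
φ = 3.31 eV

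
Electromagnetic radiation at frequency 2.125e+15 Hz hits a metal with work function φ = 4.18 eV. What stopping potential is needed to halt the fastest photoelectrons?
4.6083 V

The stopping potential V_s satisfies: eV_s = KE_max

First, find KE_max using Einstein's equation:
E_photon = hf = (6.626×10⁻³⁴ J·s)(2.125e+15 Hz) = 8.7883 eV
KE_max = E_photon - φ = 8.7883 - 4.18 = 4.6083 eV

Since eV_s = KE_max:
V_s = KE_max/e = 4.6083 V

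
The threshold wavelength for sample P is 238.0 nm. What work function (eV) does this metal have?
5.21 eV

At the threshold wavelength, photon energy equals work function:
φ = hc/λ₀

Calculating:
φ = (6.626×10⁻³⁴ J·s)(3×10⁸ m/s) / (238.0×10⁻⁹ m)
φ = 5.21 eV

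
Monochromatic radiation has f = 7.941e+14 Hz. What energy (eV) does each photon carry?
3.2841 eV

Using E = hf:

E = hf = (6.626×10⁻³⁴ J·s)(7.941e+14 Hz)
E = 3.2841 eV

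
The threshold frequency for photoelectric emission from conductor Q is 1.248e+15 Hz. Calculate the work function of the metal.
5.16 eV

At the threshold frequency, photon energy equals work function:
φ = hf₀

Calculating:
φ = (6.626×10⁻³⁴ J·s)(1.248e+15 Hz)
φ = 5.16 eV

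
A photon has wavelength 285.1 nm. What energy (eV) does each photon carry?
4.3488 eV

Using E = hf = hc/λ:

E = hc/λ = (6.626×10⁻³⁴ J·s)(3×10⁸ m/s) / (285.1×10⁻⁹ m)
E = 4.3488 eV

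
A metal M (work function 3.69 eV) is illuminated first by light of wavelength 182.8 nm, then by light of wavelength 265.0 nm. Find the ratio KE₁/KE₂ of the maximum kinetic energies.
3.1280

Using Einstein's equation: KE_max = hc/λ - φ

For λ₁ = 182.8 nm:
E₁ = hc/λ₁ = 6.7825 eV
KE₁ = E₁ - φ = 6.7825 - 3.69 = 3.0925 eV

For λ₂ = 265.0 nm:
E₂ = hc/λ₂ = 4.6786 eV
KE₂ = E₂ - φ = 4.6786 - 3.69 = 0.9886 eV

Ratio: KE₁/KE₂ = 3.0925/0.9886 = 3.1280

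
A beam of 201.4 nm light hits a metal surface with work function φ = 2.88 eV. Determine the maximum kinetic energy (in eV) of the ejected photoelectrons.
3.2761 eV

Using Einstein's photoelectric equation: KE_max = hf - φ = hc/λ - φ

First, calculate the photon energy:
E_photon = hc/λ = (6.626×10⁻³⁴ J·s)(3×10⁸ m/s) / (201.4×10⁻⁹ m)
E_photon = 6.1561 eV

Then, the maximum kinetic energy:
KE_max = E_photon - φ = 6.1561 eV - 2.88 eV = 3.2761 eV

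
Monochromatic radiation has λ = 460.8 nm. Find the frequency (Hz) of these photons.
6.5059e+14 Hz

Using the wave equation: c = fλ

Solving for frequency:
f = c/λ = (3×10⁸ m/s) / (460.8×10⁻⁹ m)
f = 6.5059e+14 Hz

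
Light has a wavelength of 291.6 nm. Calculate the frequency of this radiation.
1.0281e+15 Hz

Using the wave equation: c = fλ

Solving for frequency:
f = c/λ = (3×10⁸ m/s) / (291.6×10⁻⁹ m)
f = 1.0281e+15 Hz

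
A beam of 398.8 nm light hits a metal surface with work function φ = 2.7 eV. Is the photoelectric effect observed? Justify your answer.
Yes

For photoemission, the photon energy must exceed the work function.

Photon energy: E = hc/λ = 3.1089 eV
Work function: φ = 2.7 eV

Since E_photon (3.1089 eV) > φ (2.7 eV), photoemission WILL occur.
The threshold wavelength is λ₀ = hc/φ = 459.2 nm.
Since 398.8 nm < 459.2 nm, the light has sufficient energy.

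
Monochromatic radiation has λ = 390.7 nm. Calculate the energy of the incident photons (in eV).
3.1734 eV

Using E = hf = hc/λ:

E = hc/λ = (6.626×10⁻³⁴ J·s)(3×10⁸ m/s) / (390.7×10⁻⁹ m)
E = 3.1734 eV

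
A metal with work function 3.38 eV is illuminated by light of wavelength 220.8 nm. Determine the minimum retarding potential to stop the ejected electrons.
2.2352 V

The stopping potential V_s satisfies: eV_s = KE_max

First, find KE_max using Einstein's equation:
E_photon = hc/λ = 5.6152 eV
KE_max = E_photon - φ = 5.6152 - 3.38 = 2.2352 eV

Since eV_s = KE_max:
V_s = KE_max/e = 2.2352 V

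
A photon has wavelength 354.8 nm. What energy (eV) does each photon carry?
3.4945 eV

Using E = hf = hc/λ:

E = hc/λ = (6.626×10⁻³⁴ J·s)(3×10⁸ m/s) / (354.8×10⁻⁹ m)
E = 3.4945 eV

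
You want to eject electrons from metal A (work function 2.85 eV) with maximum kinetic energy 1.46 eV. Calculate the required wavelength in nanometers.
287.67 nm

From Einstein's equation: KE_max = hc/λ - φ

Rearranging for λ:
hc/λ = KE_max + φ
λ = hc/(KE_max + φ)

Required photon energy:
E_photon = KE_max + φ = 1.46 + 2.85 = 4.31 eV

Required wavelength:
λ = hc/E_photon = (6.626×10⁻³⁴)(3×10⁸) / (4.31 × 1.602×10⁻¹⁹)
λ = 287.67 nm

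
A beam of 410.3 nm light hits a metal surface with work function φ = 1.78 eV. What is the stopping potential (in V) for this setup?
1.2418 V

The stopping potential V_s satisfies: eV_s = KE_max

First, find KE_max using Einstein's equation:
E_photon = hc/λ = 3.0218 eV
KE_max = E_photon - φ = 3.0218 - 1.78 = 1.2418 eV

Since eV_s = KE_max:
V_s = KE_max/e = 1.2418 V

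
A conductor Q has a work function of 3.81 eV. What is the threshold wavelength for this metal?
325.42 nm

The threshold wavelength is when the photon energy equals the work function:
hc/λ₀ = φ

Solving for λ₀:
λ₀ = hc/φ = (6.626×10⁻³⁴ J·s)(3×10⁸ m/s) / (3.81 eV × 1.602×10⁻¹⁹ J/eV)
λ₀ = 325.42 nm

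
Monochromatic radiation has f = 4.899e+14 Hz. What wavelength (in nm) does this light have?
611.95 nm

Using the wave equation: c = fλ

Solving for wavelength:
λ = c/f = (3×10⁸ m/s) / (4.899e+14 Hz)
λ = 611.95 nm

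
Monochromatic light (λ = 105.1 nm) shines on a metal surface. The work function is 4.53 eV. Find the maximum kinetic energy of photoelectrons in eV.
7.2668 eV

Using Einstein's photoelectric equation: KE_max = hf - φ = hc/λ - φ

First, calculate the photon energy:
E_photon = hc/λ = (6.626×10⁻³⁴ J·s)(3×10⁸ m/s) / (105.1×10⁻⁹ m)
E_photon = 11.7968 eV

Then, the maximum kinetic energy:
KE_max = E_photon - φ = 11.7968 eV - 4.53 eV = 7.2668 eV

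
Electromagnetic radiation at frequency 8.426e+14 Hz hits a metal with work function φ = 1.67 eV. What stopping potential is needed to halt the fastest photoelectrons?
1.8147 V

The stopping potential V_s satisfies: eV_s = KE_max

First, find KE_max using Einstein's equation:
E_photon = hf = (6.626×10⁻³⁴ J·s)(8.426e+14 Hz) = 3.4847 eV
KE_max = E_photon - φ = 3.4847 - 1.67 = 1.8147 eV

Since eV_s = KE_max:
V_s = KE_max/e = 1.8147 V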